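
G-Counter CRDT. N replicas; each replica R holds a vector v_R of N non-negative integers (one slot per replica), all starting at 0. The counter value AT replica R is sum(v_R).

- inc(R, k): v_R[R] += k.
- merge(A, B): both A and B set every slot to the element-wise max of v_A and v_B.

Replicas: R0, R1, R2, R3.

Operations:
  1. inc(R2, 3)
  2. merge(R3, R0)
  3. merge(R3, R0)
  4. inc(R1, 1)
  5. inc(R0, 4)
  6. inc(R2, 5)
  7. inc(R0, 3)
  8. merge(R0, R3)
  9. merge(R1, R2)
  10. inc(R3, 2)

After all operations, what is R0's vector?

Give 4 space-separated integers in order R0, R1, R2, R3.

Answer: 7 0 0 0

Derivation:
Op 1: inc R2 by 3 -> R2=(0,0,3,0) value=3
Op 2: merge R3<->R0 -> R3=(0,0,0,0) R0=(0,0,0,0)
Op 3: merge R3<->R0 -> R3=(0,0,0,0) R0=(0,0,0,0)
Op 4: inc R1 by 1 -> R1=(0,1,0,0) value=1
Op 5: inc R0 by 4 -> R0=(4,0,0,0) value=4
Op 6: inc R2 by 5 -> R2=(0,0,8,0) value=8
Op 7: inc R0 by 3 -> R0=(7,0,0,0) value=7
Op 8: merge R0<->R3 -> R0=(7,0,0,0) R3=(7,0,0,0)
Op 9: merge R1<->R2 -> R1=(0,1,8,0) R2=(0,1,8,0)
Op 10: inc R3 by 2 -> R3=(7,0,0,2) value=9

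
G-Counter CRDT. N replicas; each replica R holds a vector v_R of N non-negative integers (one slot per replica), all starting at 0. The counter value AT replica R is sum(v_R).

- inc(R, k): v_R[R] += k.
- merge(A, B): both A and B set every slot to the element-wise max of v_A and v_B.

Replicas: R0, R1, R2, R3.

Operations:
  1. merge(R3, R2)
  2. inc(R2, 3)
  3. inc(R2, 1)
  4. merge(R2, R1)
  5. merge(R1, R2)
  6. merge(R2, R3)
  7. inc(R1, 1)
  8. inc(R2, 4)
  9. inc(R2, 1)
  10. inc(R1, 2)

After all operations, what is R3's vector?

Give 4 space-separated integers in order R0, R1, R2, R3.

Answer: 0 0 4 0

Derivation:
Op 1: merge R3<->R2 -> R3=(0,0,0,0) R2=(0,0,0,0)
Op 2: inc R2 by 3 -> R2=(0,0,3,0) value=3
Op 3: inc R2 by 1 -> R2=(0,0,4,0) value=4
Op 4: merge R2<->R1 -> R2=(0,0,4,0) R1=(0,0,4,0)
Op 5: merge R1<->R2 -> R1=(0,0,4,0) R2=(0,0,4,0)
Op 6: merge R2<->R3 -> R2=(0,0,4,0) R3=(0,0,4,0)
Op 7: inc R1 by 1 -> R1=(0,1,4,0) value=5
Op 8: inc R2 by 4 -> R2=(0,0,8,0) value=8
Op 9: inc R2 by 1 -> R2=(0,0,9,0) value=9
Op 10: inc R1 by 2 -> R1=(0,3,4,0) value=7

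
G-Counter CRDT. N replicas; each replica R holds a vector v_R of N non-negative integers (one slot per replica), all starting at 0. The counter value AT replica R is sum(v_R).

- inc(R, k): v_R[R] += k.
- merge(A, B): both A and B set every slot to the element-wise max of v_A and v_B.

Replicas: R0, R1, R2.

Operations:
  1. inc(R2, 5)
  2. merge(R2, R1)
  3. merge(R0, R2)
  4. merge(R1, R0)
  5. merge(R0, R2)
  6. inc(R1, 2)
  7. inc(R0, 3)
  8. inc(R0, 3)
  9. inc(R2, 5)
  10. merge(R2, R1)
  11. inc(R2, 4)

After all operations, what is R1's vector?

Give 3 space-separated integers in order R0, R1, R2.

Op 1: inc R2 by 5 -> R2=(0,0,5) value=5
Op 2: merge R2<->R1 -> R2=(0,0,5) R1=(0,0,5)
Op 3: merge R0<->R2 -> R0=(0,0,5) R2=(0,0,5)
Op 4: merge R1<->R0 -> R1=(0,0,5) R0=(0,0,5)
Op 5: merge R0<->R2 -> R0=(0,0,5) R2=(0,0,5)
Op 6: inc R1 by 2 -> R1=(0,2,5) value=7
Op 7: inc R0 by 3 -> R0=(3,0,5) value=8
Op 8: inc R0 by 3 -> R0=(6,0,5) value=11
Op 9: inc R2 by 5 -> R2=(0,0,10) value=10
Op 10: merge R2<->R1 -> R2=(0,2,10) R1=(0,2,10)
Op 11: inc R2 by 4 -> R2=(0,2,14) value=16

Answer: 0 2 10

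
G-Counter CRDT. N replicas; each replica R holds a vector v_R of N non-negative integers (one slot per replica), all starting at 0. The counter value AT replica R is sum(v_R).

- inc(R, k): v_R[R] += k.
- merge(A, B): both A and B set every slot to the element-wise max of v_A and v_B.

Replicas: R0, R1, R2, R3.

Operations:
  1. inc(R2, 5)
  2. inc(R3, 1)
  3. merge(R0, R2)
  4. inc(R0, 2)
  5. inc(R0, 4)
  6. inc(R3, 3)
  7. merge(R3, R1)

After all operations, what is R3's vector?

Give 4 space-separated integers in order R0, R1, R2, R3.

Op 1: inc R2 by 5 -> R2=(0,0,5,0) value=5
Op 2: inc R3 by 1 -> R3=(0,0,0,1) value=1
Op 3: merge R0<->R2 -> R0=(0,0,5,0) R2=(0,0,5,0)
Op 4: inc R0 by 2 -> R0=(2,0,5,0) value=7
Op 5: inc R0 by 4 -> R0=(6,0,5,0) value=11
Op 6: inc R3 by 3 -> R3=(0,0,0,4) value=4
Op 7: merge R3<->R1 -> R3=(0,0,0,4) R1=(0,0,0,4)

Answer: 0 0 0 4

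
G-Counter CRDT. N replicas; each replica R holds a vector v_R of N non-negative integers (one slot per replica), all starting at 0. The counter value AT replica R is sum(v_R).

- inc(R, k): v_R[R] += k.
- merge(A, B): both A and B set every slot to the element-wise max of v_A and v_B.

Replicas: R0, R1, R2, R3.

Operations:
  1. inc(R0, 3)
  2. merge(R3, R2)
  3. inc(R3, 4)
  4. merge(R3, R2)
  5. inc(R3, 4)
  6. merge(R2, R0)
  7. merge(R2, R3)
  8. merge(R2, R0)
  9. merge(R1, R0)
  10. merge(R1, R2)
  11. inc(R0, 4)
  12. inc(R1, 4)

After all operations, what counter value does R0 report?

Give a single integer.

Answer: 15

Derivation:
Op 1: inc R0 by 3 -> R0=(3,0,0,0) value=3
Op 2: merge R3<->R2 -> R3=(0,0,0,0) R2=(0,0,0,0)
Op 3: inc R3 by 4 -> R3=(0,0,0,4) value=4
Op 4: merge R3<->R2 -> R3=(0,0,0,4) R2=(0,0,0,4)
Op 5: inc R3 by 4 -> R3=(0,0,0,8) value=8
Op 6: merge R2<->R0 -> R2=(3,0,0,4) R0=(3,0,0,4)
Op 7: merge R2<->R3 -> R2=(3,0,0,8) R3=(3,0,0,8)
Op 8: merge R2<->R0 -> R2=(3,0,0,8) R0=(3,0,0,8)
Op 9: merge R1<->R0 -> R1=(3,0,0,8) R0=(3,0,0,8)
Op 10: merge R1<->R2 -> R1=(3,0,0,8) R2=(3,0,0,8)
Op 11: inc R0 by 4 -> R0=(7,0,0,8) value=15
Op 12: inc R1 by 4 -> R1=(3,4,0,8) value=15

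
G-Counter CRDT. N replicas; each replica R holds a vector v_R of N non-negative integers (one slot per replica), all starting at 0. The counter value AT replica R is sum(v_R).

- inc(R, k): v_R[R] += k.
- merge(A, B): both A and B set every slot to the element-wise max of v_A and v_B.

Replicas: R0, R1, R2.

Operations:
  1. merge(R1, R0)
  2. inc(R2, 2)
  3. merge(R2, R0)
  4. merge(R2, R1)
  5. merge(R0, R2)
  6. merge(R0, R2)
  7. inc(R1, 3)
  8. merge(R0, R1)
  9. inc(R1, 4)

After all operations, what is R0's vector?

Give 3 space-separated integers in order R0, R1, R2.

Op 1: merge R1<->R0 -> R1=(0,0,0) R0=(0,0,0)
Op 2: inc R2 by 2 -> R2=(0,0,2) value=2
Op 3: merge R2<->R0 -> R2=(0,0,2) R0=(0,0,2)
Op 4: merge R2<->R1 -> R2=(0,0,2) R1=(0,0,2)
Op 5: merge R0<->R2 -> R0=(0,0,2) R2=(0,0,2)
Op 6: merge R0<->R2 -> R0=(0,0,2) R2=(0,0,2)
Op 7: inc R1 by 3 -> R1=(0,3,2) value=5
Op 8: merge R0<->R1 -> R0=(0,3,2) R1=(0,3,2)
Op 9: inc R1 by 4 -> R1=(0,7,2) value=9

Answer: 0 3 2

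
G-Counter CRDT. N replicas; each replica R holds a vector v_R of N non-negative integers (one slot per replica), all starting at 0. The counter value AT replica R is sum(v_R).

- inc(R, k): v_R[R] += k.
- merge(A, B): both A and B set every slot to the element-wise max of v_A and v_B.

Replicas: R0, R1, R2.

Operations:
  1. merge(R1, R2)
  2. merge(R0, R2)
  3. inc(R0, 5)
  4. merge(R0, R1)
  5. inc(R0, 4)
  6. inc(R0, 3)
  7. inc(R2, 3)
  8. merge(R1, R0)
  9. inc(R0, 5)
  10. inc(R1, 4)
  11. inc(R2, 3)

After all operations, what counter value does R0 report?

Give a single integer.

Answer: 17

Derivation:
Op 1: merge R1<->R2 -> R1=(0,0,0) R2=(0,0,0)
Op 2: merge R0<->R2 -> R0=(0,0,0) R2=(0,0,0)
Op 3: inc R0 by 5 -> R0=(5,0,0) value=5
Op 4: merge R0<->R1 -> R0=(5,0,0) R1=(5,0,0)
Op 5: inc R0 by 4 -> R0=(9,0,0) value=9
Op 6: inc R0 by 3 -> R0=(12,0,0) value=12
Op 7: inc R2 by 3 -> R2=(0,0,3) value=3
Op 8: merge R1<->R0 -> R1=(12,0,0) R0=(12,0,0)
Op 9: inc R0 by 5 -> R0=(17,0,0) value=17
Op 10: inc R1 by 4 -> R1=(12,4,0) value=16
Op 11: inc R2 by 3 -> R2=(0,0,6) value=6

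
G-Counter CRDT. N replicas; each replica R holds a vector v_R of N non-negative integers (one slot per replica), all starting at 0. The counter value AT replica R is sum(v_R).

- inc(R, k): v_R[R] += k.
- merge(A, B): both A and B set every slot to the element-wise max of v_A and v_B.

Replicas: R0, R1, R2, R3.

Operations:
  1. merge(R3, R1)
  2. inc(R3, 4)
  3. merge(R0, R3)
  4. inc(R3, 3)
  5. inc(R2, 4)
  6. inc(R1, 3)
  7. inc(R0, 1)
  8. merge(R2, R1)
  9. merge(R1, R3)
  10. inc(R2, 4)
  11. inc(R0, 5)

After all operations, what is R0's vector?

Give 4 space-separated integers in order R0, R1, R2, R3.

Answer: 6 0 0 4

Derivation:
Op 1: merge R3<->R1 -> R3=(0,0,0,0) R1=(0,0,0,0)
Op 2: inc R3 by 4 -> R3=(0,0,0,4) value=4
Op 3: merge R0<->R3 -> R0=(0,0,0,4) R3=(0,0,0,4)
Op 4: inc R3 by 3 -> R3=(0,0,0,7) value=7
Op 5: inc R2 by 4 -> R2=(0,0,4,0) value=4
Op 6: inc R1 by 3 -> R1=(0,3,0,0) value=3
Op 7: inc R0 by 1 -> R0=(1,0,0,4) value=5
Op 8: merge R2<->R1 -> R2=(0,3,4,0) R1=(0,3,4,0)
Op 9: merge R1<->R3 -> R1=(0,3,4,7) R3=(0,3,4,7)
Op 10: inc R2 by 4 -> R2=(0,3,8,0) value=11
Op 11: inc R0 by 5 -> R0=(6,0,0,4) value=10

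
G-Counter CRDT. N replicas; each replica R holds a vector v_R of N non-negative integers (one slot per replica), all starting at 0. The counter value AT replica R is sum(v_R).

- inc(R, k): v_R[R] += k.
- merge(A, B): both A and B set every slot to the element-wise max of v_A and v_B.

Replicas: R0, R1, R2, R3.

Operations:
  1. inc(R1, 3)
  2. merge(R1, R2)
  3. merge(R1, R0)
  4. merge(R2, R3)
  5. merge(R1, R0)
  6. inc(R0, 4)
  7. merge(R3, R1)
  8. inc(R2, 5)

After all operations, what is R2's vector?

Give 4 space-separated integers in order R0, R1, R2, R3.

Op 1: inc R1 by 3 -> R1=(0,3,0,0) value=3
Op 2: merge R1<->R2 -> R1=(0,3,0,0) R2=(0,3,0,0)
Op 3: merge R1<->R0 -> R1=(0,3,0,0) R0=(0,3,0,0)
Op 4: merge R2<->R3 -> R2=(0,3,0,0) R3=(0,3,0,0)
Op 5: merge R1<->R0 -> R1=(0,3,0,0) R0=(0,3,0,0)
Op 6: inc R0 by 4 -> R0=(4,3,0,0) value=7
Op 7: merge R3<->R1 -> R3=(0,3,0,0) R1=(0,3,0,0)
Op 8: inc R2 by 5 -> R2=(0,3,5,0) value=8

Answer: 0 3 5 0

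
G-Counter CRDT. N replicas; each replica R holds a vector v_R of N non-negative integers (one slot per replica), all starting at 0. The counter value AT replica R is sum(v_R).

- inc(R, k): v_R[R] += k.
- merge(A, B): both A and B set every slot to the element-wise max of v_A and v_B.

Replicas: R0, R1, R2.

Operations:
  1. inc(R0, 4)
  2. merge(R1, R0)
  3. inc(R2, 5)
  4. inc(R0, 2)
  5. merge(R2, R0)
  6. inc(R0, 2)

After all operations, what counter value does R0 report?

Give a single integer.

Answer: 13

Derivation:
Op 1: inc R0 by 4 -> R0=(4,0,0) value=4
Op 2: merge R1<->R0 -> R1=(4,0,0) R0=(4,0,0)
Op 3: inc R2 by 5 -> R2=(0,0,5) value=5
Op 4: inc R0 by 2 -> R0=(6,0,0) value=6
Op 5: merge R2<->R0 -> R2=(6,0,5) R0=(6,0,5)
Op 6: inc R0 by 2 -> R0=(8,0,5) value=13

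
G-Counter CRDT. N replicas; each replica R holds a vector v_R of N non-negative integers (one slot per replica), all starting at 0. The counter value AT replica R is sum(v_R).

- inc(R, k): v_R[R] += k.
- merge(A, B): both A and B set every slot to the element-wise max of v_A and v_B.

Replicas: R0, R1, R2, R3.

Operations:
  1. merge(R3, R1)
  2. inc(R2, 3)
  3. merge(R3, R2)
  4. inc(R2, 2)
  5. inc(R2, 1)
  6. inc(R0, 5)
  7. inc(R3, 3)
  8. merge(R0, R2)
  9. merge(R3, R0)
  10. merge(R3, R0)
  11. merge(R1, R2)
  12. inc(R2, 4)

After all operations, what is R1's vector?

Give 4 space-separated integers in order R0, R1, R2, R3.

Answer: 5 0 6 0

Derivation:
Op 1: merge R3<->R1 -> R3=(0,0,0,0) R1=(0,0,0,0)
Op 2: inc R2 by 3 -> R2=(0,0,3,0) value=3
Op 3: merge R3<->R2 -> R3=(0,0,3,0) R2=(0,0,3,0)
Op 4: inc R2 by 2 -> R2=(0,0,5,0) value=5
Op 5: inc R2 by 1 -> R2=(0,0,6,0) value=6
Op 6: inc R0 by 5 -> R0=(5,0,0,0) value=5
Op 7: inc R3 by 3 -> R3=(0,0,3,3) value=6
Op 8: merge R0<->R2 -> R0=(5,0,6,0) R2=(5,0,6,0)
Op 9: merge R3<->R0 -> R3=(5,0,6,3) R0=(5,0,6,3)
Op 10: merge R3<->R0 -> R3=(5,0,6,3) R0=(5,0,6,3)
Op 11: merge R1<->R2 -> R1=(5,0,6,0) R2=(5,0,6,0)
Op 12: inc R2 by 4 -> R2=(5,0,10,0) value=15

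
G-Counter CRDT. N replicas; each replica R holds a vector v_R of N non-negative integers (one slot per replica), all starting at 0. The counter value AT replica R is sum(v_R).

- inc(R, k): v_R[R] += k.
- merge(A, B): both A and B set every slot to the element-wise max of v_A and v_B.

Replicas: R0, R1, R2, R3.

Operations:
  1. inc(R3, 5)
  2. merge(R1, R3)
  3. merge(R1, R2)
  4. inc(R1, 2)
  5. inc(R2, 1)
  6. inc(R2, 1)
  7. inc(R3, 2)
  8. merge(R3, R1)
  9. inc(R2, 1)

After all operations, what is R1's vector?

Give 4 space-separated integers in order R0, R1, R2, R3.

Op 1: inc R3 by 5 -> R3=(0,0,0,5) value=5
Op 2: merge R1<->R3 -> R1=(0,0,0,5) R3=(0,0,0,5)
Op 3: merge R1<->R2 -> R1=(0,0,0,5) R2=(0,0,0,5)
Op 4: inc R1 by 2 -> R1=(0,2,0,5) value=7
Op 5: inc R2 by 1 -> R2=(0,0,1,5) value=6
Op 6: inc R2 by 1 -> R2=(0,0,2,5) value=7
Op 7: inc R3 by 2 -> R3=(0,0,0,7) value=7
Op 8: merge R3<->R1 -> R3=(0,2,0,7) R1=(0,2,0,7)
Op 9: inc R2 by 1 -> R2=(0,0,3,5) value=8

Answer: 0 2 0 7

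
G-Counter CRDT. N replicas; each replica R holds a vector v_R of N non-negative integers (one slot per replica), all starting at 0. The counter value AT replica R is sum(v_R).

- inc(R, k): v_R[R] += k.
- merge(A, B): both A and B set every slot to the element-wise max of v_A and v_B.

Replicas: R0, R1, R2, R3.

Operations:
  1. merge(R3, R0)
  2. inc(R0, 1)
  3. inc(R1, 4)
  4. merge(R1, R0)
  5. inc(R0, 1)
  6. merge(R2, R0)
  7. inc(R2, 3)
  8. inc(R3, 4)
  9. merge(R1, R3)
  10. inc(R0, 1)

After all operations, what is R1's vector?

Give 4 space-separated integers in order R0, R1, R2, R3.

Op 1: merge R3<->R0 -> R3=(0,0,0,0) R0=(0,0,0,0)
Op 2: inc R0 by 1 -> R0=(1,0,0,0) value=1
Op 3: inc R1 by 4 -> R1=(0,4,0,0) value=4
Op 4: merge R1<->R0 -> R1=(1,4,0,0) R0=(1,4,0,0)
Op 5: inc R0 by 1 -> R0=(2,4,0,0) value=6
Op 6: merge R2<->R0 -> R2=(2,4,0,0) R0=(2,4,0,0)
Op 7: inc R2 by 3 -> R2=(2,4,3,0) value=9
Op 8: inc R3 by 4 -> R3=(0,0,0,4) value=4
Op 9: merge R1<->R3 -> R1=(1,4,0,4) R3=(1,4,0,4)
Op 10: inc R0 by 1 -> R0=(3,4,0,0) value=7

Answer: 1 4 0 4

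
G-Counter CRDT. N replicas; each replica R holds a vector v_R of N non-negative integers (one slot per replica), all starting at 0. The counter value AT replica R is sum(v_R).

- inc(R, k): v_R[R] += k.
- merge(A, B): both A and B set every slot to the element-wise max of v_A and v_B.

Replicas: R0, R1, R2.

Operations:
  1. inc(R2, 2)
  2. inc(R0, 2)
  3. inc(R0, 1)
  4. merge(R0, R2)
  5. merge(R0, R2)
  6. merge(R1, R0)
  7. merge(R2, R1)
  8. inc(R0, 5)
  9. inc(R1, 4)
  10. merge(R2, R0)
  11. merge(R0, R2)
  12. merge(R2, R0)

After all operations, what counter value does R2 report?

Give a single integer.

Op 1: inc R2 by 2 -> R2=(0,0,2) value=2
Op 2: inc R0 by 2 -> R0=(2,0,0) value=2
Op 3: inc R0 by 1 -> R0=(3,0,0) value=3
Op 4: merge R0<->R2 -> R0=(3,0,2) R2=(3,0,2)
Op 5: merge R0<->R2 -> R0=(3,0,2) R2=(3,0,2)
Op 6: merge R1<->R0 -> R1=(3,0,2) R0=(3,0,2)
Op 7: merge R2<->R1 -> R2=(3,0,2) R1=(3,0,2)
Op 8: inc R0 by 5 -> R0=(8,0,2) value=10
Op 9: inc R1 by 4 -> R1=(3,4,2) value=9
Op 10: merge R2<->R0 -> R2=(8,0,2) R0=(8,0,2)
Op 11: merge R0<->R2 -> R0=(8,0,2) R2=(8,0,2)
Op 12: merge R2<->R0 -> R2=(8,0,2) R0=(8,0,2)

Answer: 10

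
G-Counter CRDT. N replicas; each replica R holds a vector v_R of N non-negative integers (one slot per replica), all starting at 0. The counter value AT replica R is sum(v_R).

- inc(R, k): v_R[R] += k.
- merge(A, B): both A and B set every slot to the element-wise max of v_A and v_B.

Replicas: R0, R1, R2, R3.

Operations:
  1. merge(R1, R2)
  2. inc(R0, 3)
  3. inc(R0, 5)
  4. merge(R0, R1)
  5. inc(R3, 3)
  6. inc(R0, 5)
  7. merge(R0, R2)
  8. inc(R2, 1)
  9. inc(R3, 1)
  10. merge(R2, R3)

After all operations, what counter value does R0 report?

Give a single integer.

Answer: 13

Derivation:
Op 1: merge R1<->R2 -> R1=(0,0,0,0) R2=(0,0,0,0)
Op 2: inc R0 by 3 -> R0=(3,0,0,0) value=3
Op 3: inc R0 by 5 -> R0=(8,0,0,0) value=8
Op 4: merge R0<->R1 -> R0=(8,0,0,0) R1=(8,0,0,0)
Op 5: inc R3 by 3 -> R3=(0,0,0,3) value=3
Op 6: inc R0 by 5 -> R0=(13,0,0,0) value=13
Op 7: merge R0<->R2 -> R0=(13,0,0,0) R2=(13,0,0,0)
Op 8: inc R2 by 1 -> R2=(13,0,1,0) value=14
Op 9: inc R3 by 1 -> R3=(0,0,0,4) value=4
Op 10: merge R2<->R3 -> R2=(13,0,1,4) R3=(13,0,1,4)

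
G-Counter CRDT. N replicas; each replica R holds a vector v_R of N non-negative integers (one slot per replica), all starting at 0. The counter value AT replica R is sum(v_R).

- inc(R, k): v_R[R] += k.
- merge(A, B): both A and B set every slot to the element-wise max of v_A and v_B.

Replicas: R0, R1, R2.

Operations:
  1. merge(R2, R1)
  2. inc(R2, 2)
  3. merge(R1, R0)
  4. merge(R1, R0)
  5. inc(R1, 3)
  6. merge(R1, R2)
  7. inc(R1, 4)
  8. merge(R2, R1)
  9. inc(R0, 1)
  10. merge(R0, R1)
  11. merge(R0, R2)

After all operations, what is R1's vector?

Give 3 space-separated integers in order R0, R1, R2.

Answer: 1 7 2

Derivation:
Op 1: merge R2<->R1 -> R2=(0,0,0) R1=(0,0,0)
Op 2: inc R2 by 2 -> R2=(0,0,2) value=2
Op 3: merge R1<->R0 -> R1=(0,0,0) R0=(0,0,0)
Op 4: merge R1<->R0 -> R1=(0,0,0) R0=(0,0,0)
Op 5: inc R1 by 3 -> R1=(0,3,0) value=3
Op 6: merge R1<->R2 -> R1=(0,3,2) R2=(0,3,2)
Op 7: inc R1 by 4 -> R1=(0,7,2) value=9
Op 8: merge R2<->R1 -> R2=(0,7,2) R1=(0,7,2)
Op 9: inc R0 by 1 -> R0=(1,0,0) value=1
Op 10: merge R0<->R1 -> R0=(1,7,2) R1=(1,7,2)
Op 11: merge R0<->R2 -> R0=(1,7,2) R2=(1,7,2)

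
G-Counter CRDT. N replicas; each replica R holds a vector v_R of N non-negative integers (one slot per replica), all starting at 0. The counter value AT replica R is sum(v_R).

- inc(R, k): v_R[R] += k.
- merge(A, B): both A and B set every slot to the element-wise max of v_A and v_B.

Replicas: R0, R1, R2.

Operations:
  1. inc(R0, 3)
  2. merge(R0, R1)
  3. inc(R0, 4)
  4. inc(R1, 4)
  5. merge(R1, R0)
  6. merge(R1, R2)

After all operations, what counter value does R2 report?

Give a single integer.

Op 1: inc R0 by 3 -> R0=(3,0,0) value=3
Op 2: merge R0<->R1 -> R0=(3,0,0) R1=(3,0,0)
Op 3: inc R0 by 4 -> R0=(7,0,0) value=7
Op 4: inc R1 by 4 -> R1=(3,4,0) value=7
Op 5: merge R1<->R0 -> R1=(7,4,0) R0=(7,4,0)
Op 6: merge R1<->R2 -> R1=(7,4,0) R2=(7,4,0)

Answer: 11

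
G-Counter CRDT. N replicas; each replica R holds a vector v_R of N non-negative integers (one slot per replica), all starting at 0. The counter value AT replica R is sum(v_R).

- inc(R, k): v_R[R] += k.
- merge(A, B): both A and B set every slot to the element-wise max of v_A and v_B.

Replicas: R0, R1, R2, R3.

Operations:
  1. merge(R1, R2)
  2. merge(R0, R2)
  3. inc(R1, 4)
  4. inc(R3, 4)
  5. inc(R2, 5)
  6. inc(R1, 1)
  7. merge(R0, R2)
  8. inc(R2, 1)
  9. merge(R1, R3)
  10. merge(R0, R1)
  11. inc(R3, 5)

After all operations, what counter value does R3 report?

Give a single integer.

Answer: 14

Derivation:
Op 1: merge R1<->R2 -> R1=(0,0,0,0) R2=(0,0,0,0)
Op 2: merge R0<->R2 -> R0=(0,0,0,0) R2=(0,0,0,0)
Op 3: inc R1 by 4 -> R1=(0,4,0,0) value=4
Op 4: inc R3 by 4 -> R3=(0,0,0,4) value=4
Op 5: inc R2 by 5 -> R2=(0,0,5,0) value=5
Op 6: inc R1 by 1 -> R1=(0,5,0,0) value=5
Op 7: merge R0<->R2 -> R0=(0,0,5,0) R2=(0,0,5,0)
Op 8: inc R2 by 1 -> R2=(0,0,6,0) value=6
Op 9: merge R1<->R3 -> R1=(0,5,0,4) R3=(0,5,0,4)
Op 10: merge R0<->R1 -> R0=(0,5,5,4) R1=(0,5,5,4)
Op 11: inc R3 by 5 -> R3=(0,5,0,9) value=14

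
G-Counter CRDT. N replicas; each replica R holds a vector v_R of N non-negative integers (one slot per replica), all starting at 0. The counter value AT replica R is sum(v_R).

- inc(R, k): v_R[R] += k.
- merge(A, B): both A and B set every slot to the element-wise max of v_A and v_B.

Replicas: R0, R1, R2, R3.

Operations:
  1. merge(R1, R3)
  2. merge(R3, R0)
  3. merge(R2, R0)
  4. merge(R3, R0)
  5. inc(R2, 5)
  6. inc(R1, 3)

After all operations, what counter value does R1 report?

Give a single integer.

Answer: 3

Derivation:
Op 1: merge R1<->R3 -> R1=(0,0,0,0) R3=(0,0,0,0)
Op 2: merge R3<->R0 -> R3=(0,0,0,0) R0=(0,0,0,0)
Op 3: merge R2<->R0 -> R2=(0,0,0,0) R0=(0,0,0,0)
Op 4: merge R3<->R0 -> R3=(0,0,0,0) R0=(0,0,0,0)
Op 5: inc R2 by 5 -> R2=(0,0,5,0) value=5
Op 6: inc R1 by 3 -> R1=(0,3,0,0) value=3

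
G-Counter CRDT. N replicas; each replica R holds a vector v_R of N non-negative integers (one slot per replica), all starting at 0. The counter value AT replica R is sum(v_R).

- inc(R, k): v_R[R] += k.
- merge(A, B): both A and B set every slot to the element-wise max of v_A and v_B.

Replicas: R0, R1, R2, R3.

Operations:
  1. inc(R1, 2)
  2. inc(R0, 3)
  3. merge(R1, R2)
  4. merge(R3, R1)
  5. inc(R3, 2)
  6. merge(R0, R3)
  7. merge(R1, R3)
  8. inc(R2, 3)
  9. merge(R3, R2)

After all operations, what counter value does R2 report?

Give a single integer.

Op 1: inc R1 by 2 -> R1=(0,2,0,0) value=2
Op 2: inc R0 by 3 -> R0=(3,0,0,0) value=3
Op 3: merge R1<->R2 -> R1=(0,2,0,0) R2=(0,2,0,0)
Op 4: merge R3<->R1 -> R3=(0,2,0,0) R1=(0,2,0,0)
Op 5: inc R3 by 2 -> R3=(0,2,0,2) value=4
Op 6: merge R0<->R3 -> R0=(3,2,0,2) R3=(3,2,0,2)
Op 7: merge R1<->R3 -> R1=(3,2,0,2) R3=(3,2,0,2)
Op 8: inc R2 by 3 -> R2=(0,2,3,0) value=5
Op 9: merge R3<->R2 -> R3=(3,2,3,2) R2=(3,2,3,2)

Answer: 10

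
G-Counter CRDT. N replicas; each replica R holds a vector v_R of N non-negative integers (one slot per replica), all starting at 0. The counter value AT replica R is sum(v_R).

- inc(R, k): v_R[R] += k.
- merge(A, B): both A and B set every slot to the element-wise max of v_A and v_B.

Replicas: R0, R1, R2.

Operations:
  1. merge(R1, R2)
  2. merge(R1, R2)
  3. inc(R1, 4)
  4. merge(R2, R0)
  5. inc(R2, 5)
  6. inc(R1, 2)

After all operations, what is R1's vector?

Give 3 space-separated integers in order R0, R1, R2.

Answer: 0 6 0

Derivation:
Op 1: merge R1<->R2 -> R1=(0,0,0) R2=(0,0,0)
Op 2: merge R1<->R2 -> R1=(0,0,0) R2=(0,0,0)
Op 3: inc R1 by 4 -> R1=(0,4,0) value=4
Op 4: merge R2<->R0 -> R2=(0,0,0) R0=(0,0,0)
Op 5: inc R2 by 5 -> R2=(0,0,5) value=5
Op 6: inc R1 by 2 -> R1=(0,6,0) value=6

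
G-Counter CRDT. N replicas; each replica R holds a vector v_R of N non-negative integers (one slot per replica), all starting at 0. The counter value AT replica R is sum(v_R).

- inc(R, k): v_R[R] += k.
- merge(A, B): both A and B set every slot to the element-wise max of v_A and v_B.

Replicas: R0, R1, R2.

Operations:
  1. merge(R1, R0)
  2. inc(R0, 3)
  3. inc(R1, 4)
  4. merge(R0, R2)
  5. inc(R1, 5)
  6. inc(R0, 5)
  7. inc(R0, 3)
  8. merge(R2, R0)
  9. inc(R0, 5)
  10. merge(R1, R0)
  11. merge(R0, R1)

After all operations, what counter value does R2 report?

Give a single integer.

Op 1: merge R1<->R0 -> R1=(0,0,0) R0=(0,0,0)
Op 2: inc R0 by 3 -> R0=(3,0,0) value=3
Op 3: inc R1 by 4 -> R1=(0,4,0) value=4
Op 4: merge R0<->R2 -> R0=(3,0,0) R2=(3,0,0)
Op 5: inc R1 by 5 -> R1=(0,9,0) value=9
Op 6: inc R0 by 5 -> R0=(8,0,0) value=8
Op 7: inc R0 by 3 -> R0=(11,0,0) value=11
Op 8: merge R2<->R0 -> R2=(11,0,0) R0=(11,0,0)
Op 9: inc R0 by 5 -> R0=(16,0,0) value=16
Op 10: merge R1<->R0 -> R1=(16,9,0) R0=(16,9,0)
Op 11: merge R0<->R1 -> R0=(16,9,0) R1=(16,9,0)

Answer: 11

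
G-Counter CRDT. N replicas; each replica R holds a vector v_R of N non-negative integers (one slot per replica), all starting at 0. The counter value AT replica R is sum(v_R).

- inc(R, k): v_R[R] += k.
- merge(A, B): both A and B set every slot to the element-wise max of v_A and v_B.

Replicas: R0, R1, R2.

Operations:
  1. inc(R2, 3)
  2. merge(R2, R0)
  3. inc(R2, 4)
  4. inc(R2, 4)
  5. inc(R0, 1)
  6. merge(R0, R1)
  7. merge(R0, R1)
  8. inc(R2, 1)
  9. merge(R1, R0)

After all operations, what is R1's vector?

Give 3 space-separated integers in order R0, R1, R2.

Answer: 1 0 3

Derivation:
Op 1: inc R2 by 3 -> R2=(0,0,3) value=3
Op 2: merge R2<->R0 -> R2=(0,0,3) R0=(0,0,3)
Op 3: inc R2 by 4 -> R2=(0,0,7) value=7
Op 4: inc R2 by 4 -> R2=(0,0,11) value=11
Op 5: inc R0 by 1 -> R0=(1,0,3) value=4
Op 6: merge R0<->R1 -> R0=(1,0,3) R1=(1,0,3)
Op 7: merge R0<->R1 -> R0=(1,0,3) R1=(1,0,3)
Op 8: inc R2 by 1 -> R2=(0,0,12) value=12
Op 9: merge R1<->R0 -> R1=(1,0,3) R0=(1,0,3)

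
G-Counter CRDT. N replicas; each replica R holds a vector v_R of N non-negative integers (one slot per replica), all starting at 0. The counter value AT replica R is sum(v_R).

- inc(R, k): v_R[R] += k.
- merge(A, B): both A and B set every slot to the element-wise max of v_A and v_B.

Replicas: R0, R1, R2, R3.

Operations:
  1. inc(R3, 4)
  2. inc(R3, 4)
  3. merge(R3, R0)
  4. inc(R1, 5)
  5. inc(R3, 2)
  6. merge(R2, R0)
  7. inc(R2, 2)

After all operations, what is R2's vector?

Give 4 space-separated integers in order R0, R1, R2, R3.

Answer: 0 0 2 8

Derivation:
Op 1: inc R3 by 4 -> R3=(0,0,0,4) value=4
Op 2: inc R3 by 4 -> R3=(0,0,0,8) value=8
Op 3: merge R3<->R0 -> R3=(0,0,0,8) R0=(0,0,0,8)
Op 4: inc R1 by 5 -> R1=(0,5,0,0) value=5
Op 5: inc R3 by 2 -> R3=(0,0,0,10) value=10
Op 6: merge R2<->R0 -> R2=(0,0,0,8) R0=(0,0,0,8)
Op 7: inc R2 by 2 -> R2=(0,0,2,8) value=10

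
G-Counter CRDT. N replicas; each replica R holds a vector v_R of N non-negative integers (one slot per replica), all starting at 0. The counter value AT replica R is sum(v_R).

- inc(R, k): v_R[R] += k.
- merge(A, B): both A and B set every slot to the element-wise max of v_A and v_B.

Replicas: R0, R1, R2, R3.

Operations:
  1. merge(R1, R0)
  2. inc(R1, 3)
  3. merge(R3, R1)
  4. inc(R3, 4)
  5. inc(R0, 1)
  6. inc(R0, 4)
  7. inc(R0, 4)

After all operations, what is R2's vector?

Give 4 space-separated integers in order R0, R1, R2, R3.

Op 1: merge R1<->R0 -> R1=(0,0,0,0) R0=(0,0,0,0)
Op 2: inc R1 by 3 -> R1=(0,3,0,0) value=3
Op 3: merge R3<->R1 -> R3=(0,3,0,0) R1=(0,3,0,0)
Op 4: inc R3 by 4 -> R3=(0,3,0,4) value=7
Op 5: inc R0 by 1 -> R0=(1,0,0,0) value=1
Op 6: inc R0 by 4 -> R0=(5,0,0,0) value=5
Op 7: inc R0 by 4 -> R0=(9,0,0,0) value=9

Answer: 0 0 0 0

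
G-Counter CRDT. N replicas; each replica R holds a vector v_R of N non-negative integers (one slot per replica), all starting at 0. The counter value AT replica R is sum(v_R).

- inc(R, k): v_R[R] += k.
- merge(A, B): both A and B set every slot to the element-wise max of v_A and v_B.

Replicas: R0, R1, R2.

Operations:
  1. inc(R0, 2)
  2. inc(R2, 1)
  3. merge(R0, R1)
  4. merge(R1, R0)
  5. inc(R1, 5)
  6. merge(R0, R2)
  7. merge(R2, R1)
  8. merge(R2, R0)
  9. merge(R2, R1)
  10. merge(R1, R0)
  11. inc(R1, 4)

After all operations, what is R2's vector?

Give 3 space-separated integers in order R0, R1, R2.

Answer: 2 5 1

Derivation:
Op 1: inc R0 by 2 -> R0=(2,0,0) value=2
Op 2: inc R2 by 1 -> R2=(0,0,1) value=1
Op 3: merge R0<->R1 -> R0=(2,0,0) R1=(2,0,0)
Op 4: merge R1<->R0 -> R1=(2,0,0) R0=(2,0,0)
Op 5: inc R1 by 5 -> R1=(2,5,0) value=7
Op 6: merge R0<->R2 -> R0=(2,0,1) R2=(2,0,1)
Op 7: merge R2<->R1 -> R2=(2,5,1) R1=(2,5,1)
Op 8: merge R2<->R0 -> R2=(2,5,1) R0=(2,5,1)
Op 9: merge R2<->R1 -> R2=(2,5,1) R1=(2,5,1)
Op 10: merge R1<->R0 -> R1=(2,5,1) R0=(2,5,1)
Op 11: inc R1 by 4 -> R1=(2,9,1) value=12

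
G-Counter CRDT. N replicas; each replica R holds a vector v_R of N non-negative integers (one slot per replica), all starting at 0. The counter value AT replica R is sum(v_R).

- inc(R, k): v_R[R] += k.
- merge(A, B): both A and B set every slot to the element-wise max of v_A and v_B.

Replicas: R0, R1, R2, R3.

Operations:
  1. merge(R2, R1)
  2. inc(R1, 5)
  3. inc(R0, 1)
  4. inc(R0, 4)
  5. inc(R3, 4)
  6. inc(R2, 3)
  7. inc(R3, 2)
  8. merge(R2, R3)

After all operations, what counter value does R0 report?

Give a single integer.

Answer: 5

Derivation:
Op 1: merge R2<->R1 -> R2=(0,0,0,0) R1=(0,0,0,0)
Op 2: inc R1 by 5 -> R1=(0,5,0,0) value=5
Op 3: inc R0 by 1 -> R0=(1,0,0,0) value=1
Op 4: inc R0 by 4 -> R0=(5,0,0,0) value=5
Op 5: inc R3 by 4 -> R3=(0,0,0,4) value=4
Op 6: inc R2 by 3 -> R2=(0,0,3,0) value=3
Op 7: inc R3 by 2 -> R3=(0,0,0,6) value=6
Op 8: merge R2<->R3 -> R2=(0,0,3,6) R3=(0,0,3,6)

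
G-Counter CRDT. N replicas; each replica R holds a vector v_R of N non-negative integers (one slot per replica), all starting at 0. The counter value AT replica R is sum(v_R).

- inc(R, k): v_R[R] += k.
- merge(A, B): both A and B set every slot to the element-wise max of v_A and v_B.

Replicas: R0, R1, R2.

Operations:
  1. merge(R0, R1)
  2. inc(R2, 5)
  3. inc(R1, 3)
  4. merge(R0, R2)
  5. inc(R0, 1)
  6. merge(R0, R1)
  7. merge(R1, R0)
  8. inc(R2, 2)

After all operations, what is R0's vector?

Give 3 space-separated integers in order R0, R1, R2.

Op 1: merge R0<->R1 -> R0=(0,0,0) R1=(0,0,0)
Op 2: inc R2 by 5 -> R2=(0,0,5) value=5
Op 3: inc R1 by 3 -> R1=(0,3,0) value=3
Op 4: merge R0<->R2 -> R0=(0,0,5) R2=(0,0,5)
Op 5: inc R0 by 1 -> R0=(1,0,5) value=6
Op 6: merge R0<->R1 -> R0=(1,3,5) R1=(1,3,5)
Op 7: merge R1<->R0 -> R1=(1,3,5) R0=(1,3,5)
Op 8: inc R2 by 2 -> R2=(0,0,7) value=7

Answer: 1 3 5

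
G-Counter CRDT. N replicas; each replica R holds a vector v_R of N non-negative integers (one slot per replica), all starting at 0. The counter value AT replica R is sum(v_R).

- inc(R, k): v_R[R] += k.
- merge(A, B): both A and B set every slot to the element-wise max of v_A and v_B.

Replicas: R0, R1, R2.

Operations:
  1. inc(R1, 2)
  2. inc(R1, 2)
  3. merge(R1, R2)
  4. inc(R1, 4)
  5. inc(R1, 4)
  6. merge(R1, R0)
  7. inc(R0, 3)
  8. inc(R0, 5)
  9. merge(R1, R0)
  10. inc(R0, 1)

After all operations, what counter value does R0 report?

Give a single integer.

Op 1: inc R1 by 2 -> R1=(0,2,0) value=2
Op 2: inc R1 by 2 -> R1=(0,4,0) value=4
Op 3: merge R1<->R2 -> R1=(0,4,0) R2=(0,4,0)
Op 4: inc R1 by 4 -> R1=(0,8,0) value=8
Op 5: inc R1 by 4 -> R1=(0,12,0) value=12
Op 6: merge R1<->R0 -> R1=(0,12,0) R0=(0,12,0)
Op 7: inc R0 by 3 -> R0=(3,12,0) value=15
Op 8: inc R0 by 5 -> R0=(8,12,0) value=20
Op 9: merge R1<->R0 -> R1=(8,12,0) R0=(8,12,0)
Op 10: inc R0 by 1 -> R0=(9,12,0) value=21

Answer: 21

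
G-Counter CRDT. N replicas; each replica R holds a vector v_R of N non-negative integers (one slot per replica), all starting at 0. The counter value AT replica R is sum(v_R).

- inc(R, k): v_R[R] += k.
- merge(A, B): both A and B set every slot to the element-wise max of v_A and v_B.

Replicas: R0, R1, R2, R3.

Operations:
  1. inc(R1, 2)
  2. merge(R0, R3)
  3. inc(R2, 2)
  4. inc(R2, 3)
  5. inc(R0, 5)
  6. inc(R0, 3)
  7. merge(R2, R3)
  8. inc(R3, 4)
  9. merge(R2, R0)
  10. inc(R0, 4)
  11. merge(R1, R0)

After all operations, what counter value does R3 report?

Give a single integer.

Op 1: inc R1 by 2 -> R1=(0,2,0,0) value=2
Op 2: merge R0<->R3 -> R0=(0,0,0,0) R3=(0,0,0,0)
Op 3: inc R2 by 2 -> R2=(0,0,2,0) value=2
Op 4: inc R2 by 3 -> R2=(0,0,5,0) value=5
Op 5: inc R0 by 5 -> R0=(5,0,0,0) value=5
Op 6: inc R0 by 3 -> R0=(8,0,0,0) value=8
Op 7: merge R2<->R3 -> R2=(0,0,5,0) R3=(0,0,5,0)
Op 8: inc R3 by 4 -> R3=(0,0,5,4) value=9
Op 9: merge R2<->R0 -> R2=(8,0,5,0) R0=(8,0,5,0)
Op 10: inc R0 by 4 -> R0=(12,0,5,0) value=17
Op 11: merge R1<->R0 -> R1=(12,2,5,0) R0=(12,2,5,0)

Answer: 9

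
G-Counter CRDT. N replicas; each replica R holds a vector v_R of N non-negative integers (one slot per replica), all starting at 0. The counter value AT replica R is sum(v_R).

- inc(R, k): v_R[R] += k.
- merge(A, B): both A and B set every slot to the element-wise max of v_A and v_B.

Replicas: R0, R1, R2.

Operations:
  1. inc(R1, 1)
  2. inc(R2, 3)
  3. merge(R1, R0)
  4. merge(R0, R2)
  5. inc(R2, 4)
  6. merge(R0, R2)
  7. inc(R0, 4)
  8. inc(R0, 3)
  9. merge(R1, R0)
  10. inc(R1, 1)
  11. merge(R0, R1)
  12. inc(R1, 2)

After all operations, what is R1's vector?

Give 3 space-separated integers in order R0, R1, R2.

Answer: 7 4 7

Derivation:
Op 1: inc R1 by 1 -> R1=(0,1,0) value=1
Op 2: inc R2 by 3 -> R2=(0,0,3) value=3
Op 3: merge R1<->R0 -> R1=(0,1,0) R0=(0,1,0)
Op 4: merge R0<->R2 -> R0=(0,1,3) R2=(0,1,3)
Op 5: inc R2 by 4 -> R2=(0,1,7) value=8
Op 6: merge R0<->R2 -> R0=(0,1,7) R2=(0,1,7)
Op 7: inc R0 by 4 -> R0=(4,1,7) value=12
Op 8: inc R0 by 3 -> R0=(7,1,7) value=15
Op 9: merge R1<->R0 -> R1=(7,1,7) R0=(7,1,7)
Op 10: inc R1 by 1 -> R1=(7,2,7) value=16
Op 11: merge R0<->R1 -> R0=(7,2,7) R1=(7,2,7)
Op 12: inc R1 by 2 -> R1=(7,4,7) value=18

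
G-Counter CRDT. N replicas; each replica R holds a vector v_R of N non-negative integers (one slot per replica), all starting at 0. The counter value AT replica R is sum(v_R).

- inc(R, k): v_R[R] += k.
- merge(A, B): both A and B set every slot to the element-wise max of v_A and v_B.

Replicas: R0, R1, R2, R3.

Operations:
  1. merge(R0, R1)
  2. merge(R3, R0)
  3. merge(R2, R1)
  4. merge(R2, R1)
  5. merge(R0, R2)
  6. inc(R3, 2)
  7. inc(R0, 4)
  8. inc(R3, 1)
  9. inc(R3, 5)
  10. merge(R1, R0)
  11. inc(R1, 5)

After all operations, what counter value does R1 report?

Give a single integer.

Answer: 9

Derivation:
Op 1: merge R0<->R1 -> R0=(0,0,0,0) R1=(0,0,0,0)
Op 2: merge R3<->R0 -> R3=(0,0,0,0) R0=(0,0,0,0)
Op 3: merge R2<->R1 -> R2=(0,0,0,0) R1=(0,0,0,0)
Op 4: merge R2<->R1 -> R2=(0,0,0,0) R1=(0,0,0,0)
Op 5: merge R0<->R2 -> R0=(0,0,0,0) R2=(0,0,0,0)
Op 6: inc R3 by 2 -> R3=(0,0,0,2) value=2
Op 7: inc R0 by 4 -> R0=(4,0,0,0) value=4
Op 8: inc R3 by 1 -> R3=(0,0,0,3) value=3
Op 9: inc R3 by 5 -> R3=(0,0,0,8) value=8
Op 10: merge R1<->R0 -> R1=(4,0,0,0) R0=(4,0,0,0)
Op 11: inc R1 by 5 -> R1=(4,5,0,0) value=9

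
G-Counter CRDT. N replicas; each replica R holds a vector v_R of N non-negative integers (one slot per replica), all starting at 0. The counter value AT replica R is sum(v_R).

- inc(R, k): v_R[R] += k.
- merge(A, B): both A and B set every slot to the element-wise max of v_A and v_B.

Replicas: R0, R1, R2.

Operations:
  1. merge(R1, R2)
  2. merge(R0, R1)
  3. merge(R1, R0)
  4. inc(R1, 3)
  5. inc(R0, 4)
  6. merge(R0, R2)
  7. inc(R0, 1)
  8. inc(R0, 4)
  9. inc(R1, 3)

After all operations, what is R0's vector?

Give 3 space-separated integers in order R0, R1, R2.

Answer: 9 0 0

Derivation:
Op 1: merge R1<->R2 -> R1=(0,0,0) R2=(0,0,0)
Op 2: merge R0<->R1 -> R0=(0,0,0) R1=(0,0,0)
Op 3: merge R1<->R0 -> R1=(0,0,0) R0=(0,0,0)
Op 4: inc R1 by 3 -> R1=(0,3,0) value=3
Op 5: inc R0 by 4 -> R0=(4,0,0) value=4
Op 6: merge R0<->R2 -> R0=(4,0,0) R2=(4,0,0)
Op 7: inc R0 by 1 -> R0=(5,0,0) value=5
Op 8: inc R0 by 4 -> R0=(9,0,0) value=9
Op 9: inc R1 by 3 -> R1=(0,6,0) value=6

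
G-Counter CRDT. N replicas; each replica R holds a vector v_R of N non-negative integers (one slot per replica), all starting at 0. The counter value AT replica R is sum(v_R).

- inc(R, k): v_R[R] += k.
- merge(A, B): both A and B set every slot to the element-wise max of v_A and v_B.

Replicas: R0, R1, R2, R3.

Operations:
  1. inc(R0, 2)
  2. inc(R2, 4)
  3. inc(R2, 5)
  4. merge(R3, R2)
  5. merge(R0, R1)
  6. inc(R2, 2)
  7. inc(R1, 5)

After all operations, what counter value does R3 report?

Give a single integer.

Op 1: inc R0 by 2 -> R0=(2,0,0,0) value=2
Op 2: inc R2 by 4 -> R2=(0,0,4,0) value=4
Op 3: inc R2 by 5 -> R2=(0,0,9,0) value=9
Op 4: merge R3<->R2 -> R3=(0,0,9,0) R2=(0,0,9,0)
Op 5: merge R0<->R1 -> R0=(2,0,0,0) R1=(2,0,0,0)
Op 6: inc R2 by 2 -> R2=(0,0,11,0) value=11
Op 7: inc R1 by 5 -> R1=(2,5,0,0) value=7

Answer: 9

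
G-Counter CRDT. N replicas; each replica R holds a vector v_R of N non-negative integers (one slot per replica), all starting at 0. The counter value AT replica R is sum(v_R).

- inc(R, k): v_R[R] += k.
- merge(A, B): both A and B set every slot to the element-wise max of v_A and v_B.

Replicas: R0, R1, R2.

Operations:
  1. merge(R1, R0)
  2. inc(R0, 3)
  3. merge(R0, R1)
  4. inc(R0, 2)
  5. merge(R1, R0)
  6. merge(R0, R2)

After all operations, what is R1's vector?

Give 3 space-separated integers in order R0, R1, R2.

Answer: 5 0 0

Derivation:
Op 1: merge R1<->R0 -> R1=(0,0,0) R0=(0,0,0)
Op 2: inc R0 by 3 -> R0=(3,0,0) value=3
Op 3: merge R0<->R1 -> R0=(3,0,0) R1=(3,0,0)
Op 4: inc R0 by 2 -> R0=(5,0,0) value=5
Op 5: merge R1<->R0 -> R1=(5,0,0) R0=(5,0,0)
Op 6: merge R0<->R2 -> R0=(5,0,0) R2=(5,0,0)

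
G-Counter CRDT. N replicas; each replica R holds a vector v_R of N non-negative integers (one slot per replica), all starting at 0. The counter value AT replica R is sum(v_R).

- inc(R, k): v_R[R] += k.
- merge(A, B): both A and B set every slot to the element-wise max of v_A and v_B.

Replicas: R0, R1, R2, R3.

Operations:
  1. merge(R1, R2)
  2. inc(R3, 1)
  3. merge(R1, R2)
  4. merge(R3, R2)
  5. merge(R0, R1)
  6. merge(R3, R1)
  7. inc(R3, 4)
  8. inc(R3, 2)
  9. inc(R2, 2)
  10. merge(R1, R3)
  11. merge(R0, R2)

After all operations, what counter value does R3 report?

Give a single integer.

Answer: 7

Derivation:
Op 1: merge R1<->R2 -> R1=(0,0,0,0) R2=(0,0,0,0)
Op 2: inc R3 by 1 -> R3=(0,0,0,1) value=1
Op 3: merge R1<->R2 -> R1=(0,0,0,0) R2=(0,0,0,0)
Op 4: merge R3<->R2 -> R3=(0,0,0,1) R2=(0,0,0,1)
Op 5: merge R0<->R1 -> R0=(0,0,0,0) R1=(0,0,0,0)
Op 6: merge R3<->R1 -> R3=(0,0,0,1) R1=(0,0,0,1)
Op 7: inc R3 by 4 -> R3=(0,0,0,5) value=5
Op 8: inc R3 by 2 -> R3=(0,0,0,7) value=7
Op 9: inc R2 by 2 -> R2=(0,0,2,1) value=3
Op 10: merge R1<->R3 -> R1=(0,0,0,7) R3=(0,0,0,7)
Op 11: merge R0<->R2 -> R0=(0,0,2,1) R2=(0,0,2,1)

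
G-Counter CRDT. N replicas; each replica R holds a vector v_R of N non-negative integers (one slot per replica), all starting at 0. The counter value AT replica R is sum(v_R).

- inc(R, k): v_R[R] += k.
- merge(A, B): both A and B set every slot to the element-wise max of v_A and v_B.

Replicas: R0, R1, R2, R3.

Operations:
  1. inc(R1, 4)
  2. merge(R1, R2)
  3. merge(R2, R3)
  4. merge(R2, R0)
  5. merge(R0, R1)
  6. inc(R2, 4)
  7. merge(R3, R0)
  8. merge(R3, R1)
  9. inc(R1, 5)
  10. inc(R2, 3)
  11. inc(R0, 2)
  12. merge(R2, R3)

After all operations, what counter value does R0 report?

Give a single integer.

Answer: 6

Derivation:
Op 1: inc R1 by 4 -> R1=(0,4,0,0) value=4
Op 2: merge R1<->R2 -> R1=(0,4,0,0) R2=(0,4,0,0)
Op 3: merge R2<->R3 -> R2=(0,4,0,0) R3=(0,4,0,0)
Op 4: merge R2<->R0 -> R2=(0,4,0,0) R0=(0,4,0,0)
Op 5: merge R0<->R1 -> R0=(0,4,0,0) R1=(0,4,0,0)
Op 6: inc R2 by 4 -> R2=(0,4,4,0) value=8
Op 7: merge R3<->R0 -> R3=(0,4,0,0) R0=(0,4,0,0)
Op 8: merge R3<->R1 -> R3=(0,4,0,0) R1=(0,4,0,0)
Op 9: inc R1 by 5 -> R1=(0,9,0,0) value=9
Op 10: inc R2 by 3 -> R2=(0,4,7,0) value=11
Op 11: inc R0 by 2 -> R0=(2,4,0,0) value=6
Op 12: merge R2<->R3 -> R2=(0,4,7,0) R3=(0,4,7,0)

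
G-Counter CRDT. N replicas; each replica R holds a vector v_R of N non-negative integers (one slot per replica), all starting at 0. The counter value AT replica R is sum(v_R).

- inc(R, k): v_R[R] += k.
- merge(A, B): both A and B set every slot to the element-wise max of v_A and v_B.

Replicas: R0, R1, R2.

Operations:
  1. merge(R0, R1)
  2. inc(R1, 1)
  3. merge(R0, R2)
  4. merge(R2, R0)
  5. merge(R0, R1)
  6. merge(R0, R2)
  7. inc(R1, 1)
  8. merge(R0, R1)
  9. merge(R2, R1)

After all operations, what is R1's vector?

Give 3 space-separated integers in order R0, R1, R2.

Op 1: merge R0<->R1 -> R0=(0,0,0) R1=(0,0,0)
Op 2: inc R1 by 1 -> R1=(0,1,0) value=1
Op 3: merge R0<->R2 -> R0=(0,0,0) R2=(0,0,0)
Op 4: merge R2<->R0 -> R2=(0,0,0) R0=(0,0,0)
Op 5: merge R0<->R1 -> R0=(0,1,0) R1=(0,1,0)
Op 6: merge R0<->R2 -> R0=(0,1,0) R2=(0,1,0)
Op 7: inc R1 by 1 -> R1=(0,2,0) value=2
Op 8: merge R0<->R1 -> R0=(0,2,0) R1=(0,2,0)
Op 9: merge R2<->R1 -> R2=(0,2,0) R1=(0,2,0)

Answer: 0 2 0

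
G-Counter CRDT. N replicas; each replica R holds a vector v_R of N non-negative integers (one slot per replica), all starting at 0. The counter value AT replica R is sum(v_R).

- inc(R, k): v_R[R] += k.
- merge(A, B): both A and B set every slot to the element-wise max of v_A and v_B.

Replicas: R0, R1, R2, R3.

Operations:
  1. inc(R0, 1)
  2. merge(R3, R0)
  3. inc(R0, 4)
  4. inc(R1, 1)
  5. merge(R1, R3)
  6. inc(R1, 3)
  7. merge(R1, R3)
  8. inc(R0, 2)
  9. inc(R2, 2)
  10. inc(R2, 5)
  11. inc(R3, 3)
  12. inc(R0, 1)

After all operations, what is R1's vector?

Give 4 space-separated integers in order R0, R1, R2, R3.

Answer: 1 4 0 0

Derivation:
Op 1: inc R0 by 1 -> R0=(1,0,0,0) value=1
Op 2: merge R3<->R0 -> R3=(1,0,0,0) R0=(1,0,0,0)
Op 3: inc R0 by 4 -> R0=(5,0,0,0) value=5
Op 4: inc R1 by 1 -> R1=(0,1,0,0) value=1
Op 5: merge R1<->R3 -> R1=(1,1,0,0) R3=(1,1,0,0)
Op 6: inc R1 by 3 -> R1=(1,4,0,0) value=5
Op 7: merge R1<->R3 -> R1=(1,4,0,0) R3=(1,4,0,0)
Op 8: inc R0 by 2 -> R0=(7,0,0,0) value=7
Op 9: inc R2 by 2 -> R2=(0,0,2,0) value=2
Op 10: inc R2 by 5 -> R2=(0,0,7,0) value=7
Op 11: inc R3 by 3 -> R3=(1,4,0,3) value=8
Op 12: inc R0 by 1 -> R0=(8,0,0,0) value=8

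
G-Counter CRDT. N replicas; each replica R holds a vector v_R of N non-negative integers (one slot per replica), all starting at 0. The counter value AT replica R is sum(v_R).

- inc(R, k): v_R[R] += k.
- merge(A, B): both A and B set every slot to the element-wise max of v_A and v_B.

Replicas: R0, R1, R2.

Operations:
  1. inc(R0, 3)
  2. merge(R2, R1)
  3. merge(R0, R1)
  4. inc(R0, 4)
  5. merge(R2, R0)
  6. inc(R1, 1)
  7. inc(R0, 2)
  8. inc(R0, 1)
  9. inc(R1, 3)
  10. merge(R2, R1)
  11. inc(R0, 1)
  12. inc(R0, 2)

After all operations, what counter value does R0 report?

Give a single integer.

Answer: 13

Derivation:
Op 1: inc R0 by 3 -> R0=(3,0,0) value=3
Op 2: merge R2<->R1 -> R2=(0,0,0) R1=(0,0,0)
Op 3: merge R0<->R1 -> R0=(3,0,0) R1=(3,0,0)
Op 4: inc R0 by 4 -> R0=(7,0,0) value=7
Op 5: merge R2<->R0 -> R2=(7,0,0) R0=(7,0,0)
Op 6: inc R1 by 1 -> R1=(3,1,0) value=4
Op 7: inc R0 by 2 -> R0=(9,0,0) value=9
Op 8: inc R0 by 1 -> R0=(10,0,0) value=10
Op 9: inc R1 by 3 -> R1=(3,4,0) value=7
Op 10: merge R2<->R1 -> R2=(7,4,0) R1=(7,4,0)
Op 11: inc R0 by 1 -> R0=(11,0,0) value=11
Op 12: inc R0 by 2 -> R0=(13,0,0) value=13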